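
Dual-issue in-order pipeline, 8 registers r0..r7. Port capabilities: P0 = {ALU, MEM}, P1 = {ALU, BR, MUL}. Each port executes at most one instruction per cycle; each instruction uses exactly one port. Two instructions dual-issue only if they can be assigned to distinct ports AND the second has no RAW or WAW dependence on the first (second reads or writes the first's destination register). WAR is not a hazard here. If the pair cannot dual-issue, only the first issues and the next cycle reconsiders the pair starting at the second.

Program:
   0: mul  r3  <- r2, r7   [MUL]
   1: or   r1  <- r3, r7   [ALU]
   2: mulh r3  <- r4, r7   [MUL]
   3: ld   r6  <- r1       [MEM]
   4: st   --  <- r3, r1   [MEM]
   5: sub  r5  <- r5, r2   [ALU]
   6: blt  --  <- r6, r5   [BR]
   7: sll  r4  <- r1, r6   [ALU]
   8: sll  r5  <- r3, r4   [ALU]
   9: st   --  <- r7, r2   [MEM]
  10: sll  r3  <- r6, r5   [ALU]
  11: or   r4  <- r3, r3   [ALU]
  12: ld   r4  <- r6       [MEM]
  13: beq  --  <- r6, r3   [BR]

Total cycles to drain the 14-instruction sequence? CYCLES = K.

CYCLES = 9

#0 head=0: mul i0 RAW r3
#1 head=1: or+mulh i1+i2 2-wide
#2 head=3: ld i3 no-port MEM/MEM
#3 head=4: st+sub i4+i5 2-wide
#4 head=6: blt+sll i6+i7 2-wide
#5 head=8: sll+st i8+i9 2-wide
#6 head=10: sll i10 RAW r3
#7 head=11: or i11 WAW r4
#8 head=12: ld+beq i12+i13 2-wide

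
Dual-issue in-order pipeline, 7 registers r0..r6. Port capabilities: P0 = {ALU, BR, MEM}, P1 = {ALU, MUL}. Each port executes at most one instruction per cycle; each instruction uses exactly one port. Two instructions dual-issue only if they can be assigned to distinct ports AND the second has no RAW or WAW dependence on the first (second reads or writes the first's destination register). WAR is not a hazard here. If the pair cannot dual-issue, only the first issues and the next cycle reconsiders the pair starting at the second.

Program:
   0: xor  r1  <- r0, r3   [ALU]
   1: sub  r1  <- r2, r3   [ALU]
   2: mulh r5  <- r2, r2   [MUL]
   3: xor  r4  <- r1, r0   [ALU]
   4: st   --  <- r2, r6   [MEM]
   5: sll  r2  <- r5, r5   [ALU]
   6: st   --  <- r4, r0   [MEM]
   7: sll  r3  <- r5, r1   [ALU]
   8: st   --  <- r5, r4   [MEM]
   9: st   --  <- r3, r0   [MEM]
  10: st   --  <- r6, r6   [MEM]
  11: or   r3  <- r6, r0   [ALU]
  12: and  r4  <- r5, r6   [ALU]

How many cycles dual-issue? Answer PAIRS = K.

[0] i0  xor.ALU  -- WAW r1
[1] i1/i2  sub.ALU mulh.MUL  -- 2-wide
[2] i3/i4  xor.ALU st.MEM  -- 2-wide
[3] i5/i6  sll.ALU st.MEM  -- 2-wide
[4] i7/i8  sll.ALU st.MEM  -- 2-wide
[5] i9  st.MEM  -- no-port MEM/MEM
[6] i10/i11  st.MEM or.ALU  -- 2-wide
[7] i12  and.ALU  -- tail

PAIRS = 5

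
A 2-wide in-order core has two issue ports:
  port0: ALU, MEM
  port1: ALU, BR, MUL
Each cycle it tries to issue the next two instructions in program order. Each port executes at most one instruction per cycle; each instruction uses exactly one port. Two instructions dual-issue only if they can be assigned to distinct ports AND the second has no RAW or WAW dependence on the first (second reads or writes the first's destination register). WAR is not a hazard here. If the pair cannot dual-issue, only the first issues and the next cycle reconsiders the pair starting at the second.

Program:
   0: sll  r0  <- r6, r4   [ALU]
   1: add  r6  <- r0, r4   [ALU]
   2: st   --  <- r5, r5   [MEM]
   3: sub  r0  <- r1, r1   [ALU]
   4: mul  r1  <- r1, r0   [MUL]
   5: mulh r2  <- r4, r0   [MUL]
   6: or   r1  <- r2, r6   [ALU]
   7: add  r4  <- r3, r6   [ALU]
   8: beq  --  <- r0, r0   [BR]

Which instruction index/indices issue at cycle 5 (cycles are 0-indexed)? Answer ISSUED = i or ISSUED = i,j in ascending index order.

t=0 i0:sll ; RAW r0
t=1 i1+i2:add;st ; pair
t=2 i3:sub ; RAW r0
t=3 i4:mul ; no-port MUL/MUL
t=4 i5:mulh ; RAW r2
t=5 i6+i7:or;add ; pair
t=6 i8:beq ; tail

ISSUED = 6,7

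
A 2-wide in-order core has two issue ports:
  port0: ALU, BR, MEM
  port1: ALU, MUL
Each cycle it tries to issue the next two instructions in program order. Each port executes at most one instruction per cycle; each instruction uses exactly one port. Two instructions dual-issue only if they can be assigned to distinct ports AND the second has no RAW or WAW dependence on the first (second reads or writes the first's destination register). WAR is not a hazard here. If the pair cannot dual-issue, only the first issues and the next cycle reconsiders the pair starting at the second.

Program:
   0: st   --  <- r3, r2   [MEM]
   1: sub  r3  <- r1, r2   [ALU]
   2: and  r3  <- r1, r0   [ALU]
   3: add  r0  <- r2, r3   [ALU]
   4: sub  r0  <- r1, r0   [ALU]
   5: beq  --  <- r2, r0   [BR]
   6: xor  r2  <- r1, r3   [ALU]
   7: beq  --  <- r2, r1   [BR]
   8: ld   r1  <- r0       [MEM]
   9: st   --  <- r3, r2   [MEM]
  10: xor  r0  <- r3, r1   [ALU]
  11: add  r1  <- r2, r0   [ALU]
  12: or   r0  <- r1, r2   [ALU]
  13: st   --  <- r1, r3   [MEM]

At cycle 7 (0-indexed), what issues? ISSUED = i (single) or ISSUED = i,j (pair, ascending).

ISSUED = 9,10

  cy0 -> i0+i1 (st.MEM+sub.ALU) pair
  cy1 -> i2 (and.ALU) RAW r3
  cy2 -> i3 (add.ALU) RAW+WAW r0
  cy3 -> i4 (sub.ALU) RAW r0
  cy4 -> i5+i6 (beq.BR+xor.ALU) pair
  cy5 -> i7 (beq.BR) no-port BR/MEM
  cy6 -> i8 (ld.MEM) no-port MEM/MEM
  cy7 -> i9+i10 (st.MEM+xor.ALU) pair
  cy8 -> i11 (add.ALU) RAW r1
  cy9 -> i12+i13 (or.ALU+st.MEM) pair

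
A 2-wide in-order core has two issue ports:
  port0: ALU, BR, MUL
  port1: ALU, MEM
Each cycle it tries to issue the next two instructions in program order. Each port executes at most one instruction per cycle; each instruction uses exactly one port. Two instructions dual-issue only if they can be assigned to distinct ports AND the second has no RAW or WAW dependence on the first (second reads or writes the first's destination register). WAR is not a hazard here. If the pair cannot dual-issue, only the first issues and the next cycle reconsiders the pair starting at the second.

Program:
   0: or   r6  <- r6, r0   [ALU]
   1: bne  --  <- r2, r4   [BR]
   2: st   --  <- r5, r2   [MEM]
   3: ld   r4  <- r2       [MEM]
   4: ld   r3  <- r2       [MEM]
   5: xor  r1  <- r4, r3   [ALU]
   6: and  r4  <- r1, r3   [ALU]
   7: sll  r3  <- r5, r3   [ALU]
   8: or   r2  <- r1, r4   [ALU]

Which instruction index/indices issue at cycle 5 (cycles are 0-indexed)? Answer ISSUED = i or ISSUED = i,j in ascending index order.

ISSUED = 6,7

#0 head=0: or.ALU bne.BR i0/i1 pair
#1 head=2: st.MEM i2 no-port MEM/MEM
#2 head=3: ld.MEM i3 no-port MEM/MEM
#3 head=4: ld.MEM i4 RAW r3
#4 head=5: xor.ALU i5 RAW r1
#5 head=6: and.ALU sll.ALU i6/i7 pair
#6 head=8: or.ALU i8 tail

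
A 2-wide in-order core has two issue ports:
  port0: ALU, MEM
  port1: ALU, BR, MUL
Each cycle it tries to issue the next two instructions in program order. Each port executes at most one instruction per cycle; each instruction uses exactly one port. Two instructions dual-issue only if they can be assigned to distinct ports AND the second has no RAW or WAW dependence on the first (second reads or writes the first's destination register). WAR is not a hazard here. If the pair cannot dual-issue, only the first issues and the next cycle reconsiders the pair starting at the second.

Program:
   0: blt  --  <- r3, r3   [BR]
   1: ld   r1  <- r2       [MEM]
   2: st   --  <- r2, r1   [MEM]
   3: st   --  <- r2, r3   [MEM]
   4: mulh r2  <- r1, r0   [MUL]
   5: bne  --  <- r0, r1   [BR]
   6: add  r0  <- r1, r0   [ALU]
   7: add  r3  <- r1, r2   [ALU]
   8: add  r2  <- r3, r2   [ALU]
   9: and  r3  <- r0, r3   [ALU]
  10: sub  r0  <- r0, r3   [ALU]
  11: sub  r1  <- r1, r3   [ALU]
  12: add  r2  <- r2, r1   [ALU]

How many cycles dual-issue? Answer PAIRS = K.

c0: i0,i1 blt;ld  pair
c1: i2 st  no-port MEM/MEM
c2: i3,i4 st;mulh  pair
c3: i5,i6 bne;add  pair
c4: i7 add  RAW r3
c5: i8,i9 add;and  pair
c6: i10,i11 sub;sub  pair
c7: i12 add  tail

PAIRS = 5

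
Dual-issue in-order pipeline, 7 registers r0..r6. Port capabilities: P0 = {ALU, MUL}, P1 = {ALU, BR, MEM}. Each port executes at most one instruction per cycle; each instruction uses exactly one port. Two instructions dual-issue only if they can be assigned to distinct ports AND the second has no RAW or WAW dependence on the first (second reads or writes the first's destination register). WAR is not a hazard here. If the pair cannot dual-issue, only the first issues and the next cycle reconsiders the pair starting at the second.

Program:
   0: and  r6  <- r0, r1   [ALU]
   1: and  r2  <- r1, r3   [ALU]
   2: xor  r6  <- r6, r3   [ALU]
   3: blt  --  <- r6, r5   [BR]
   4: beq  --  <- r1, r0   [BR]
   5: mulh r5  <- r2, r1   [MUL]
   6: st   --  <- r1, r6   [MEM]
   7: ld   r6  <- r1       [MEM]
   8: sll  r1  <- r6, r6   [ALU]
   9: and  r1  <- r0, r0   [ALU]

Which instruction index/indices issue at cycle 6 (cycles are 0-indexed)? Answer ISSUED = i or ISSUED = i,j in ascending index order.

c0: i0+i1 and.ALU and.ALU  dual
c1: i2 xor.ALU  RAW r6
c2: i3 blt.BR  no-port BR/BR
c3: i4+i5 beq.BR mulh.MUL  dual
c4: i6 st.MEM  no-port MEM/MEM
c5: i7 ld.MEM  RAW r6
c6: i8 sll.ALU  WAW r1
c7: i9 and.ALU  tail

ISSUED = 8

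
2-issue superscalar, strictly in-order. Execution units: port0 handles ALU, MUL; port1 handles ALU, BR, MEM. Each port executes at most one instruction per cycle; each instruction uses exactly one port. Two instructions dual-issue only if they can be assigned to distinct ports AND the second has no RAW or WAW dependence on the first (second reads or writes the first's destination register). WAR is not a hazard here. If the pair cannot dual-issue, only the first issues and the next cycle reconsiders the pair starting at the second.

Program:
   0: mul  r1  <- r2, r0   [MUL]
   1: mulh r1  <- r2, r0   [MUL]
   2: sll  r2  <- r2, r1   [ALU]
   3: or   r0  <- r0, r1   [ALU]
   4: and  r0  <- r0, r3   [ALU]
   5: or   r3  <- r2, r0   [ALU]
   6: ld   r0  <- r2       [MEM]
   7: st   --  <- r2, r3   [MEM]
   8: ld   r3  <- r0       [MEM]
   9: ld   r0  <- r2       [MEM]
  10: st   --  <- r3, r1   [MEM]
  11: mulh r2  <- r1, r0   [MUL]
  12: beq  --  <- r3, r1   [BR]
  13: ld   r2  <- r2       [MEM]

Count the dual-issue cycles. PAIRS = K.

PAIRS = 3

c0: i0 mul.MUL  no-port MUL/MUL
c1: i1 mulh.MUL  RAW r1
c2: i2,i3 sll.ALU;or.ALU  pair
c3: i4 and.ALU  RAW r0
c4: i5,i6 or.ALU;ld.MEM  pair
c5: i7 st.MEM  no-port MEM/MEM
c6: i8 ld.MEM  no-port MEM/MEM
c7: i9 ld.MEM  no-port MEM/MEM
c8: i10,i11 st.MEM;mulh.MUL  pair
c9: i12 beq.BR  no-port BR/MEM
c10: i13 ld.MEM  tail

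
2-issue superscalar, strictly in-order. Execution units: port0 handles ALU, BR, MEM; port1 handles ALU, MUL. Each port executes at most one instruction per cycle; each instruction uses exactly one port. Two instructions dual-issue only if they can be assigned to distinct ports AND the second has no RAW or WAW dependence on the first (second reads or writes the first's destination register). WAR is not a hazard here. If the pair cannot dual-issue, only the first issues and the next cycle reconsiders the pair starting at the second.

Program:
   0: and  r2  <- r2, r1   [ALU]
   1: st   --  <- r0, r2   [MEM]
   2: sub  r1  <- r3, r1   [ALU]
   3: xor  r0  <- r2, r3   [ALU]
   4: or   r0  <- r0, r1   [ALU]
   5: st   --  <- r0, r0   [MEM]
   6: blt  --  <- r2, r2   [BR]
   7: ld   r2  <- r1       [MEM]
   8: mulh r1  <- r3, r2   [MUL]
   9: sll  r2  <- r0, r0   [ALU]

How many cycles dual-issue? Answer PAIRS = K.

PAIRS = 2

#0 head=0: and.ALU i0 RAW r2
#1 head=1: st.MEM sub.ALU i1,i2 pair
#2 head=3: xor.ALU i3 RAW+WAW r0
#3 head=4: or.ALU i4 RAW r0
#4 head=5: st.MEM i5 no-port MEM/BR
#5 head=6: blt.BR i6 no-port BR/MEM
#6 head=7: ld.MEM i7 RAW r2
#7 head=8: mulh.MUL sll.ALU i8,i9 pair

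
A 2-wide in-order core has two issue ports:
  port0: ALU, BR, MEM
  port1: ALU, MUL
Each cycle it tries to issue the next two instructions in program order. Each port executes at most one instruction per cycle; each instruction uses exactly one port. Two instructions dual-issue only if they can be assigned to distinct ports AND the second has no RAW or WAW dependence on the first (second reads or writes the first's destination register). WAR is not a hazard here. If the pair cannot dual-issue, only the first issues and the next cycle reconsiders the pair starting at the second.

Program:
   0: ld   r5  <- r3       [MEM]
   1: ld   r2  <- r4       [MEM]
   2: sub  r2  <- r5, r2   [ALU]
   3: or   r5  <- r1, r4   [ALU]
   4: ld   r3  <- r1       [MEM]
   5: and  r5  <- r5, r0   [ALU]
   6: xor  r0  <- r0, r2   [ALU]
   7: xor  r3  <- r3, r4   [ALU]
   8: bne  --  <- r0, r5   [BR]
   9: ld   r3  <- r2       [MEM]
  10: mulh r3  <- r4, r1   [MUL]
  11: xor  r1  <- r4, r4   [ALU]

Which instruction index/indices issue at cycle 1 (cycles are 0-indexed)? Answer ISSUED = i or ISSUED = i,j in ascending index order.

  cy0 -> i0 (ld.MEM) no-port MEM/MEM
  cy1 -> i1 (ld.MEM) RAW+WAW r2
  cy2 -> i2/i3 (sub.ALU/or.ALU) 2-wide
  cy3 -> i4/i5 (ld.MEM/and.ALU) 2-wide
  cy4 -> i6/i7 (xor.ALU/xor.ALU) 2-wide
  cy5 -> i8 (bne.BR) no-port BR/MEM
  cy6 -> i9 (ld.MEM) WAW r3
  cy7 -> i10/i11 (mulh.MUL/xor.ALU) 2-wide

ISSUED = 1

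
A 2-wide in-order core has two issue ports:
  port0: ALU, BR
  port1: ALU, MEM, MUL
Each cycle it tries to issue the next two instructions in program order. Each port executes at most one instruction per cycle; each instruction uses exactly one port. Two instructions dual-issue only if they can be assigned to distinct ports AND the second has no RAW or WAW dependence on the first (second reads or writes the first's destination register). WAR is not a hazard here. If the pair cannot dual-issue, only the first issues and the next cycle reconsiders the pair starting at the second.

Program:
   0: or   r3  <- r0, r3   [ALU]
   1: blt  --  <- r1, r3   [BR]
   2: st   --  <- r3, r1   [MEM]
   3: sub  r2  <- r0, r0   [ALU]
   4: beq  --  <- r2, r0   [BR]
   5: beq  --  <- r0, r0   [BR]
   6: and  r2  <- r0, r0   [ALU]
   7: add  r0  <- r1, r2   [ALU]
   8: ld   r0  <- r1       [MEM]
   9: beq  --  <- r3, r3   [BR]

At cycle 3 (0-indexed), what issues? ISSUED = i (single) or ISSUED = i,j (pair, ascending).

ISSUED = 4

0. or @i0  | RAW r3
1. blt;st @i1,i2  | dual
2. sub @i3  | RAW r2
3. beq @i4  | no-port BR/BR
4. beq;and @i5,i6  | dual
5. add @i7  | WAW r0
6. ld;beq @i8,i9  | dual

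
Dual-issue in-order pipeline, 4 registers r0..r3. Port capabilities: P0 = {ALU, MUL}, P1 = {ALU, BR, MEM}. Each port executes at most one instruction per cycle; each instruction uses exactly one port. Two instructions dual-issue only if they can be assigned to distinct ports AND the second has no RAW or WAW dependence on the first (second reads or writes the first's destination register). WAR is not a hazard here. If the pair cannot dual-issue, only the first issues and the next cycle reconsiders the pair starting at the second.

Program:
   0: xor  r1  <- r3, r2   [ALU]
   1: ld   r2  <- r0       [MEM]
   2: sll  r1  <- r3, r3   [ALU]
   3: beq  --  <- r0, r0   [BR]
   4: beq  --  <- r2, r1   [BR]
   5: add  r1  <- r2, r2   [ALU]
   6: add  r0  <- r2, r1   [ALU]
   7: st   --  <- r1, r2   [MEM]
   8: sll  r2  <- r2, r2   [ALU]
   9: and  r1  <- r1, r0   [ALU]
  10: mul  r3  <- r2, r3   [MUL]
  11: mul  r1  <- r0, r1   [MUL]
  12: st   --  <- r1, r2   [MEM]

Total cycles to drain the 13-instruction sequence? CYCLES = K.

c0: i0/i1 xor;ld  2-wide
c1: i2/i3 sll;beq  2-wide
c2: i4/i5 beq;add  2-wide
c3: i6/i7 add;st  2-wide
c4: i8/i9 sll;and  2-wide
c5: i10 mul  no-port MUL/MUL
c6: i11 mul  RAW r1
c7: i12 st  tail

CYCLES = 8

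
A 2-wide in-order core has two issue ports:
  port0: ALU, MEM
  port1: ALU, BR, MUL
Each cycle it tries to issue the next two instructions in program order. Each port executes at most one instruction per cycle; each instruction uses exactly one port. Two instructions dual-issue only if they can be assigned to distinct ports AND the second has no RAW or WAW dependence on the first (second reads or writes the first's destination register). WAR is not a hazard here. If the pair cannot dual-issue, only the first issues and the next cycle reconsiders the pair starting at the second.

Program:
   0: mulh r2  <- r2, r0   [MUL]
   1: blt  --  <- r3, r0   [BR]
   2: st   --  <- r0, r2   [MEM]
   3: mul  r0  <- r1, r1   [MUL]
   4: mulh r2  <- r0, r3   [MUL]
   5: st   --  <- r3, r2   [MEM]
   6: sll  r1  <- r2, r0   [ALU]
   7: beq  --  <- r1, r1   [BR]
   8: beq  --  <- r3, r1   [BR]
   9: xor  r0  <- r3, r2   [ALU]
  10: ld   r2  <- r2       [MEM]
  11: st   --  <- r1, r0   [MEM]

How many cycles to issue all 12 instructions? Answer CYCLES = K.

CYCLES = 9

#0 head=0: mulh.MUL i0 no-port MUL/BR
#1 head=1: blt.BR;st.MEM i1&i2 2-wide
#2 head=3: mul.MUL i3 no-port MUL/MUL
#3 head=4: mulh.MUL i4 RAW r2
#4 head=5: st.MEM;sll.ALU i5&i6 2-wide
#5 head=7: beq.BR i7 no-port BR/BR
#6 head=8: beq.BR;xor.ALU i8&i9 2-wide
#7 head=10: ld.MEM i10 no-port MEM/MEM
#8 head=11: st.MEM i11 tail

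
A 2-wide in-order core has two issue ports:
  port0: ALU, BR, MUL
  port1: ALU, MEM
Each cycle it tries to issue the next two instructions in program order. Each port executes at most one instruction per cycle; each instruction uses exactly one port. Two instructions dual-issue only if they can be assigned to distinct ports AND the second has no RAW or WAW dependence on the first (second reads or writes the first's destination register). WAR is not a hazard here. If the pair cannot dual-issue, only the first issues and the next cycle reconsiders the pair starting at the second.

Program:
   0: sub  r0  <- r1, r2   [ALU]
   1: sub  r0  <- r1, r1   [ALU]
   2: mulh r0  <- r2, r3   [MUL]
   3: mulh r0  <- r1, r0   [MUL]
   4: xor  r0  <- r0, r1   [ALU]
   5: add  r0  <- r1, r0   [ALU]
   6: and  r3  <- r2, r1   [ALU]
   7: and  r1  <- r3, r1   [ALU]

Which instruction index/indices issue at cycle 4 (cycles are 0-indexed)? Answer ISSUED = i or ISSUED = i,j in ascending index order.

ISSUED = 4

0. sub @i0  | WAW r0
1. sub @i1  | WAW r0
2. mulh @i2  | no-port MUL/MUL
3. mulh @i3  | RAW+WAW r0
4. xor @i4  | RAW+WAW r0
5. add and @i5&i6  | 2-wide
6. and @i7  | tail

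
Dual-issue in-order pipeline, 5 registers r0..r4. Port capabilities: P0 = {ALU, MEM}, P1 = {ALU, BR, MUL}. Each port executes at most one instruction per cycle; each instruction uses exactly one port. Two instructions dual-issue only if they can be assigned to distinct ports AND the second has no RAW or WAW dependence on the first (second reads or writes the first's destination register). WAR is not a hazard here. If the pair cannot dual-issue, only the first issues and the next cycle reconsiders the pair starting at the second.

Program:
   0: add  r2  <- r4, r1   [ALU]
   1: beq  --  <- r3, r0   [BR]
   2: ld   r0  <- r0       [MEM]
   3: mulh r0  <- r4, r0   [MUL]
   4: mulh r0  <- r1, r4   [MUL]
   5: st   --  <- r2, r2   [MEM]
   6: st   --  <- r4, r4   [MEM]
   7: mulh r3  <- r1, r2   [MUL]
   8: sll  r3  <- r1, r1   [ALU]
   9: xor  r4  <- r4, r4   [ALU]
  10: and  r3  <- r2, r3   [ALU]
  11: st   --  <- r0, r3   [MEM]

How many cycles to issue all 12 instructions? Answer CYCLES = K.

CYCLES = 8

0. add.ALU/beq.BR @i0/i1  | 2-wide
1. ld.MEM @i2  | RAW+WAW r0
2. mulh.MUL @i3  | no-port MUL/MUL
3. mulh.MUL/st.MEM @i4/i5  | 2-wide
4. st.MEM/mulh.MUL @i6/i7  | 2-wide
5. sll.ALU/xor.ALU @i8/i9  | 2-wide
6. and.ALU @i10  | RAW r3
7. st.MEM @i11  | tail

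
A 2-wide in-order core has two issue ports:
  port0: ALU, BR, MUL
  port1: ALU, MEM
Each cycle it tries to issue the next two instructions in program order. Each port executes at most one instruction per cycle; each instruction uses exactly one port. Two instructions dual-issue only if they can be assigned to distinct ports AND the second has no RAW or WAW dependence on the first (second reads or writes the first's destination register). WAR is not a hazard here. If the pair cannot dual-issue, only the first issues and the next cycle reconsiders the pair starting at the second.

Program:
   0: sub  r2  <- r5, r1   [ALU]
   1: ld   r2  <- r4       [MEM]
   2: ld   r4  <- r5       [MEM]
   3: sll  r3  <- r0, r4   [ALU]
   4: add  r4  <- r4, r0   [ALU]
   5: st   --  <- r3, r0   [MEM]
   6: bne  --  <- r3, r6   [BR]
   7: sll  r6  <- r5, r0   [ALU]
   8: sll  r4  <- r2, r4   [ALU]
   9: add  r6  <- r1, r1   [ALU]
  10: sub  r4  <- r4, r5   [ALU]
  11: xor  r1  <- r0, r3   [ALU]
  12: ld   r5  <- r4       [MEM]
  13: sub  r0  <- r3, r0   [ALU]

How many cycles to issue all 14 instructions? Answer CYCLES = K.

  cy0 -> i0 (sub.ALU) WAW r2
  cy1 -> i1 (ld.MEM) no-port MEM/MEM
  cy2 -> i2 (ld.MEM) RAW r4
  cy3 -> i3+i4 (sll.ALU+add.ALU) 2-wide
  cy4 -> i5+i6 (st.MEM+bne.BR) 2-wide
  cy5 -> i7+i8 (sll.ALU+sll.ALU) 2-wide
  cy6 -> i9+i10 (add.ALU+sub.ALU) 2-wide
  cy7 -> i11+i12 (xor.ALU+ld.MEM) 2-wide
  cy8 -> i13 (sub.ALU) tail

CYCLES = 9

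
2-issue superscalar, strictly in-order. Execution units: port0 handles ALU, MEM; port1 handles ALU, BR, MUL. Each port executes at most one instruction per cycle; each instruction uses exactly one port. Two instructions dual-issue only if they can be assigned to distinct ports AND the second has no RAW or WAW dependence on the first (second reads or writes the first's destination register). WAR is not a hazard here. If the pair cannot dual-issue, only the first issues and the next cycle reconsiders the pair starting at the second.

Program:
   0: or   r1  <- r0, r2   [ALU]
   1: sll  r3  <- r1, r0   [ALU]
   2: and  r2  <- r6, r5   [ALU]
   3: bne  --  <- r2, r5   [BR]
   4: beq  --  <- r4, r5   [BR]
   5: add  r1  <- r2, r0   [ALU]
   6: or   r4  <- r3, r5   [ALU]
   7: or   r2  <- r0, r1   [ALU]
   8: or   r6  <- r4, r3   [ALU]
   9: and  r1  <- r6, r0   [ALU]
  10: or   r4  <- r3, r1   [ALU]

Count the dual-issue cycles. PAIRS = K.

0. or @i0  | RAW r1
1. sll and @i1&i2  | dual
2. bne @i3  | no-port BR/BR
3. beq add @i4&i5  | dual
4. or or @i6&i7  | dual
5. or @i8  | RAW r6
6. and @i9  | RAW r1
7. or @i10  | tail

PAIRS = 3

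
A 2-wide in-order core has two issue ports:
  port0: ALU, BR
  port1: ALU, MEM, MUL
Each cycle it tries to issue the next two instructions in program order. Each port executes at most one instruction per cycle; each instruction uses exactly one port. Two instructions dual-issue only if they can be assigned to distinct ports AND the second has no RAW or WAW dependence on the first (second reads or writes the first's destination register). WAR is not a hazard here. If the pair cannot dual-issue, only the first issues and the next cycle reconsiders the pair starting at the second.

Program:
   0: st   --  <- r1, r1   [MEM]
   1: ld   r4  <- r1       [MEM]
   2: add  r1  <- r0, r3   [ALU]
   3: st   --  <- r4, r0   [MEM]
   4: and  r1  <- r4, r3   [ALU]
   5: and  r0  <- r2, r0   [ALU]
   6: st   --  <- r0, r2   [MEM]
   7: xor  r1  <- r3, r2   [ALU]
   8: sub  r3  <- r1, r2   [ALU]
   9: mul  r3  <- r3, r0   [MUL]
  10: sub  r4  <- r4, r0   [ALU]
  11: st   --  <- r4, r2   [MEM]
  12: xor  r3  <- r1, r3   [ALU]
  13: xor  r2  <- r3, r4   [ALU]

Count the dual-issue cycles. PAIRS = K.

PAIRS = 5

[0] i0  st.MEM  -- no-port MEM/MEM
[1] i1&i2  ld.MEM/add.ALU  -- pair
[2] i3&i4  st.MEM/and.ALU  -- pair
[3] i5  and.ALU  -- RAW r0
[4] i6&i7  st.MEM/xor.ALU  -- pair
[5] i8  sub.ALU  -- RAW+WAW r3
[6] i9&i10  mul.MUL/sub.ALU  -- pair
[7] i11&i12  st.MEM/xor.ALU  -- pair
[8] i13  xor.ALU  -- tail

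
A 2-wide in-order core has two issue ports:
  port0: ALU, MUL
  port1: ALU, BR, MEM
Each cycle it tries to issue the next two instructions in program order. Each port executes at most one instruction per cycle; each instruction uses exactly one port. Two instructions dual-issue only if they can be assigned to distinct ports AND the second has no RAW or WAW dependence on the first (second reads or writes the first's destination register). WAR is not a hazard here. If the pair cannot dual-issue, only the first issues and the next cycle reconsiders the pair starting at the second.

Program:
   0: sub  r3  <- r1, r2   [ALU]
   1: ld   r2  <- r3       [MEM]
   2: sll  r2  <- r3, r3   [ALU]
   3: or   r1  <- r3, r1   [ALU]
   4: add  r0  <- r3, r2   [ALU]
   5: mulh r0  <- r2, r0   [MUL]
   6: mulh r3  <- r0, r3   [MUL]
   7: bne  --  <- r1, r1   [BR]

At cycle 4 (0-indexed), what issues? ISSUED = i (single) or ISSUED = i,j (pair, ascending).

0. sub.ALU @i0  | RAW r3
1. ld.MEM @i1  | WAW r2
2. sll.ALU/or.ALU @i2+i3  | 2-wide
3. add.ALU @i4  | RAW+WAW r0
4. mulh.MUL @i5  | no-port MUL/MUL
5. mulh.MUL/bne.BR @i6+i7  | 2-wide

ISSUED = 5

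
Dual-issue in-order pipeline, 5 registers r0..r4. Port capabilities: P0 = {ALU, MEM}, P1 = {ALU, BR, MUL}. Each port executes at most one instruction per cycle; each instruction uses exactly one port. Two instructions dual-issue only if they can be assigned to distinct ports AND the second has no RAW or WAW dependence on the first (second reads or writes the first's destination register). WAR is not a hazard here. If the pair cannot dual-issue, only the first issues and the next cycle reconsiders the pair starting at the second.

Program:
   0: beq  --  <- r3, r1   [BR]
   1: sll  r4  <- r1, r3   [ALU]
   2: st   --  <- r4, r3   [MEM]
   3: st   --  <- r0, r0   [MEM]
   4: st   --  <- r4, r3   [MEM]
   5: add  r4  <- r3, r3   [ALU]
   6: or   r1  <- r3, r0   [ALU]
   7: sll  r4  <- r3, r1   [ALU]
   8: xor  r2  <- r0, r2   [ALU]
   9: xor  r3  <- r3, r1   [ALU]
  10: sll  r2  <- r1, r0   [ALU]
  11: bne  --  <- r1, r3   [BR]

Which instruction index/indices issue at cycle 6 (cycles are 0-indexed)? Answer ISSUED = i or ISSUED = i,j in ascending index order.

#0 head=0: beq sll i0+i1 pair
#1 head=2: st i2 no-port MEM/MEM
#2 head=3: st i3 no-port MEM/MEM
#3 head=4: st add i4+i5 pair
#4 head=6: or i6 RAW r1
#5 head=7: sll xor i7+i8 pair
#6 head=9: xor sll i9+i10 pair
#7 head=11: bne i11 tail

ISSUED = 9,10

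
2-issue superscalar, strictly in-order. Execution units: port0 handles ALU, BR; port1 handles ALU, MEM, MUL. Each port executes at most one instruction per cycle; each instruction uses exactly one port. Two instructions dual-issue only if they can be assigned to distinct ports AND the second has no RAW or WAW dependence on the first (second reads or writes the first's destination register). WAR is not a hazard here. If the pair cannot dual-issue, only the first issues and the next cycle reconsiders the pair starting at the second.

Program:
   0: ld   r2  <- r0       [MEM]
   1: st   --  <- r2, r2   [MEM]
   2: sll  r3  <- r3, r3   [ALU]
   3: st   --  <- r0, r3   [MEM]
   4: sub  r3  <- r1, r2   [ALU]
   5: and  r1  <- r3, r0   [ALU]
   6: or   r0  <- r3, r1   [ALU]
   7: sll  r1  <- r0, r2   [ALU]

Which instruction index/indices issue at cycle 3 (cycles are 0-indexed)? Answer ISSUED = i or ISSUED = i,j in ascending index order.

0. ld.MEM @i0  | no-port MEM/MEM
1. st.MEM/sll.ALU @i1,i2  | dual
2. st.MEM/sub.ALU @i3,i4  | dual
3. and.ALU @i5  | RAW r1
4. or.ALU @i6  | RAW r0
5. sll.ALU @i7  | tail

ISSUED = 5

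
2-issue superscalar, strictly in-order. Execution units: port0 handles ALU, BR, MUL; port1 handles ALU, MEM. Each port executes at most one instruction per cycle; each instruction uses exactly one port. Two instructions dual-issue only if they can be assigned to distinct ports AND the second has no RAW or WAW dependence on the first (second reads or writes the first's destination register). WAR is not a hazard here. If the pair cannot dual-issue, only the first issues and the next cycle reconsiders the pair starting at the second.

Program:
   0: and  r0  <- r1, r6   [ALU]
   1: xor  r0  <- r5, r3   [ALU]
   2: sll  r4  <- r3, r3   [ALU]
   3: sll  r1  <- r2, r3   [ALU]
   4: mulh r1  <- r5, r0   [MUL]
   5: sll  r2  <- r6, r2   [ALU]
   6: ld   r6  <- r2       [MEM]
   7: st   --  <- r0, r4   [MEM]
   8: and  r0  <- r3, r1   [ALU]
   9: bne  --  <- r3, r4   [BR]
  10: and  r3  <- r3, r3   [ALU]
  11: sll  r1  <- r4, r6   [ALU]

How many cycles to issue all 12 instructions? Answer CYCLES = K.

[0] i0  and  -- WAW r0
[1] i1/i2  xor;sll  -- 2-wide
[2] i3  sll  -- WAW r1
[3] i4/i5  mulh;sll  -- 2-wide
[4] i6  ld  -- no-port MEM/MEM
[5] i7/i8  st;and  -- 2-wide
[6] i9/i10  bne;and  -- 2-wide
[7] i11  sll  -- tail

CYCLES = 8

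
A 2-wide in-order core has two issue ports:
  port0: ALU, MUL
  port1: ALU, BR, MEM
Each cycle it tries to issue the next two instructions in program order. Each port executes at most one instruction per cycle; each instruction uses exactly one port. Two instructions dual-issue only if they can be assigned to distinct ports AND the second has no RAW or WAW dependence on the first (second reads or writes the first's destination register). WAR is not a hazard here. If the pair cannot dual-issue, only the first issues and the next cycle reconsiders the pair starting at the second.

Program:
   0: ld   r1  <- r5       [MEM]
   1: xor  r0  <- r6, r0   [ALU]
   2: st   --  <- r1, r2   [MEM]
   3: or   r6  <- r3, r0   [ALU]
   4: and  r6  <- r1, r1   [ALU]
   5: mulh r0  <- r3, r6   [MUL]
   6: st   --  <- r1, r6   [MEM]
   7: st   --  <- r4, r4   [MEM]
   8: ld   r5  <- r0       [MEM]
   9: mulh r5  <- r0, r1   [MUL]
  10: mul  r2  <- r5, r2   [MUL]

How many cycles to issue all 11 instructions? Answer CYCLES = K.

c0: i0&i1 ld/xor  pair
c1: i2&i3 st/or  pair
c2: i4 and  RAW r6
c3: i5&i6 mulh/st  pair
c4: i7 st  no-port MEM/MEM
c5: i8 ld  WAW r5
c6: i9 mulh  no-port MUL/MUL
c7: i10 mul  tail

CYCLES = 8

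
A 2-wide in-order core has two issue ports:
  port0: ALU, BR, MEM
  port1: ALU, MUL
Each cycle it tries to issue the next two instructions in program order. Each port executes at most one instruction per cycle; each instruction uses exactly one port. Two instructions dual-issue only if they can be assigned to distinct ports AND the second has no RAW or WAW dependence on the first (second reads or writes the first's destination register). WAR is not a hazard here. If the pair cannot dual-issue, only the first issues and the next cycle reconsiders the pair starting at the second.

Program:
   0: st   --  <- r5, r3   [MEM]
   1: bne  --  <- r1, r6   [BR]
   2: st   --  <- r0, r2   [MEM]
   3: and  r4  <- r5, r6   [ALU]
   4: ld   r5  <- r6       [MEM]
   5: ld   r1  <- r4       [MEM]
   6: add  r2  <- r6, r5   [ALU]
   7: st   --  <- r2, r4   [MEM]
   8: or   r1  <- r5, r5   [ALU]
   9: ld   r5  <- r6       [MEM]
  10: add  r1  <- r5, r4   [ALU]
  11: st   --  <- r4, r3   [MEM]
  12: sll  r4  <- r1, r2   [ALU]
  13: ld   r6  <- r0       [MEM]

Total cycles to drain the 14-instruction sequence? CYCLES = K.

CYCLES = 9

#0 head=0: st i0 no-port MEM/BR
#1 head=1: bne i1 no-port BR/MEM
#2 head=2: st and i2,i3 dual
#3 head=4: ld i4 no-port MEM/MEM
#4 head=5: ld add i5,i6 dual
#5 head=7: st or i7,i8 dual
#6 head=9: ld i9 RAW r5
#7 head=10: add st i10,i11 dual
#8 head=12: sll ld i12,i13 dual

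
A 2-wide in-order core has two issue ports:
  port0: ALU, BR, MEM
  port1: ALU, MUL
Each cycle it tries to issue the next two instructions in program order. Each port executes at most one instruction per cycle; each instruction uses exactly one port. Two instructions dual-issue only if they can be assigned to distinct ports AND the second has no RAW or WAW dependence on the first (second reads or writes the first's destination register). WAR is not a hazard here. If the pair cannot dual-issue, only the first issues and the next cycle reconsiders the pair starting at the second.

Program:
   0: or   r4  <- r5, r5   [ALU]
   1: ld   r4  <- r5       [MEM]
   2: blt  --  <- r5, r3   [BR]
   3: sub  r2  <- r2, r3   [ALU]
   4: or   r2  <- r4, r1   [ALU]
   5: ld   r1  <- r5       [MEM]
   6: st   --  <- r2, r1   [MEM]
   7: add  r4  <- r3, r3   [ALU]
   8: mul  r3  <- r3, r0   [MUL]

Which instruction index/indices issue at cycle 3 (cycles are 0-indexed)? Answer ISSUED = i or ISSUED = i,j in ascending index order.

ISSUED = 4,5

t=0 i0:or.ALU ; WAW r4
t=1 i1:ld.MEM ; no-port MEM/BR
t=2 i2&i3:blt.BR;sub.ALU ; pair
t=3 i4&i5:or.ALU;ld.MEM ; pair
t=4 i6&i7:st.MEM;add.ALU ; pair
t=5 i8:mul.MUL ; tail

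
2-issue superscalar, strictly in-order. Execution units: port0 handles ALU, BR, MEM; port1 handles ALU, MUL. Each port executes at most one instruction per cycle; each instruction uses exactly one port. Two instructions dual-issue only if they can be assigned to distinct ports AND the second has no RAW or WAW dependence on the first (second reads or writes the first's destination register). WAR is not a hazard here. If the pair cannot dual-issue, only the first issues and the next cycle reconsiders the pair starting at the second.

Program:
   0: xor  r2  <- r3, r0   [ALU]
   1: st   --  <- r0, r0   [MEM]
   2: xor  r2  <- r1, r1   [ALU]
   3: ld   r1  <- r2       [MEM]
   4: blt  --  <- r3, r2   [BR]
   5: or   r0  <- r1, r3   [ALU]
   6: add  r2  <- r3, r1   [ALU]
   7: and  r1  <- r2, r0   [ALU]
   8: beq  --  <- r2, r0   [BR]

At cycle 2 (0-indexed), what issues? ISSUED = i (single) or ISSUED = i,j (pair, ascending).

  cy0 -> i0+i1 (xor.ALU;st.MEM) dual
  cy1 -> i2 (xor.ALU) RAW r2
  cy2 -> i3 (ld.MEM) no-port MEM/BR
  cy3 -> i4+i5 (blt.BR;or.ALU) dual
  cy4 -> i6 (add.ALU) RAW r2
  cy5 -> i7+i8 (and.ALU;beq.BR) dual

ISSUED = 3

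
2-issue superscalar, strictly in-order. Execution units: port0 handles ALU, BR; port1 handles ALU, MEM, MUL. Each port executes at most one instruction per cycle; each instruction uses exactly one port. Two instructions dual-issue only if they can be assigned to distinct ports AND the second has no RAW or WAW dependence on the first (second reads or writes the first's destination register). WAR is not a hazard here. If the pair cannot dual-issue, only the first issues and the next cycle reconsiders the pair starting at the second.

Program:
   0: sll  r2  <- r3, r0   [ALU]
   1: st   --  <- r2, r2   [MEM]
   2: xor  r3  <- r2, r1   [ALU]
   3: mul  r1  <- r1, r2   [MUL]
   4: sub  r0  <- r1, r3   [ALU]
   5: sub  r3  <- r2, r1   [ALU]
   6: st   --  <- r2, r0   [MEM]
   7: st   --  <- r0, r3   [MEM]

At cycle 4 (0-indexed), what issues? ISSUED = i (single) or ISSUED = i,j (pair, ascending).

ISSUED = 6

[0] i0  sll.ALU  -- RAW r2
[1] i1/i2  st.MEM xor.ALU  -- 2-wide
[2] i3  mul.MUL  -- RAW r1
[3] i4/i5  sub.ALU sub.ALU  -- 2-wide
[4] i6  st.MEM  -- no-port MEM/MEM
[5] i7  st.MEM  -- tail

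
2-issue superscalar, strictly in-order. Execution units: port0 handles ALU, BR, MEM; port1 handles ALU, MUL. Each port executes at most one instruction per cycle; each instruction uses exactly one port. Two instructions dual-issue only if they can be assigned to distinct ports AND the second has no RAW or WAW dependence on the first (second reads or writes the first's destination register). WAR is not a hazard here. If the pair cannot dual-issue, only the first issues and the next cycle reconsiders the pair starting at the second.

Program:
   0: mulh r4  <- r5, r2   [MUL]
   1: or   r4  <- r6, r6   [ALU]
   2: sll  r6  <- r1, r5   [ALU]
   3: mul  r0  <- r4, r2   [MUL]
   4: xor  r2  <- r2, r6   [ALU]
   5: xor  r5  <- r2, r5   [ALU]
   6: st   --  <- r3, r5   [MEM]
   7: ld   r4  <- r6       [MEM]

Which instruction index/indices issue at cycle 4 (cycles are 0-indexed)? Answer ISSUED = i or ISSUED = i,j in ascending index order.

t=0 i0:mulh.MUL ; WAW r4
t=1 i1+i2:or.ALU;sll.ALU ; pair
t=2 i3+i4:mul.MUL;xor.ALU ; pair
t=3 i5:xor.ALU ; RAW r5
t=4 i6:st.MEM ; no-port MEM/MEM
t=5 i7:ld.MEM ; tail

ISSUED = 6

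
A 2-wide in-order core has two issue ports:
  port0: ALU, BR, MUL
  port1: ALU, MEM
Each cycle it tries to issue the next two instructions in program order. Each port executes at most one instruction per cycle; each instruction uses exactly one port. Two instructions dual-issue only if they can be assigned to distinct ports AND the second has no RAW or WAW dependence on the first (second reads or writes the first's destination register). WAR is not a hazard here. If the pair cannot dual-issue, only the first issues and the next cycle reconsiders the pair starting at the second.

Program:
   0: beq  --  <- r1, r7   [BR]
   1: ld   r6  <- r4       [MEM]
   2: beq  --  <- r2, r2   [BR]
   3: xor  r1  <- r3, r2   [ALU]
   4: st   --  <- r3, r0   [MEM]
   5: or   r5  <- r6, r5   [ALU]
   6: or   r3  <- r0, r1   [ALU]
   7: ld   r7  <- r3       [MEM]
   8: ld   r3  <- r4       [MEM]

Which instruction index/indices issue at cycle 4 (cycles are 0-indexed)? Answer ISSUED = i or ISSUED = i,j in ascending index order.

ISSUED = 7

  cy0 -> i0&i1 (beq;ld) dual
  cy1 -> i2&i3 (beq;xor) dual
  cy2 -> i4&i5 (st;or) dual
  cy3 -> i6 (or) RAW r3
  cy4 -> i7 (ld) no-port MEM/MEM
  cy5 -> i8 (ld) tail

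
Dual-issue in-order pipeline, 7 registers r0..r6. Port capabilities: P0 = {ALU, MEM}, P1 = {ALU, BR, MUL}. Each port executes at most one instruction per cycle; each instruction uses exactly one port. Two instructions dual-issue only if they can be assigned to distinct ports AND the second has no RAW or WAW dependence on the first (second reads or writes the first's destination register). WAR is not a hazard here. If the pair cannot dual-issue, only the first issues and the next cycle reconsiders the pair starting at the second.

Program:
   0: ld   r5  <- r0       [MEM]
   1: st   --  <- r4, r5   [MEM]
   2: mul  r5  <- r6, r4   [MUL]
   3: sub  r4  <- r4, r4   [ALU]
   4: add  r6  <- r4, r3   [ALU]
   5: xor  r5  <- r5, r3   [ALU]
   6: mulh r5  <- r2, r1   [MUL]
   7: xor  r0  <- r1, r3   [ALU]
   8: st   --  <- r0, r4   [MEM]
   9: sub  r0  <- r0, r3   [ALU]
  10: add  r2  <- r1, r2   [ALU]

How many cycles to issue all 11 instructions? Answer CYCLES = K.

CYCLES = 7

t=0 i0:ld ; no-port MEM/MEM
t=1 i1,i2:st mul ; pair
t=2 i3:sub ; RAW r4
t=3 i4,i5:add xor ; pair
t=4 i6,i7:mulh xor ; pair
t=5 i8,i9:st sub ; pair
t=6 i10:add ; tail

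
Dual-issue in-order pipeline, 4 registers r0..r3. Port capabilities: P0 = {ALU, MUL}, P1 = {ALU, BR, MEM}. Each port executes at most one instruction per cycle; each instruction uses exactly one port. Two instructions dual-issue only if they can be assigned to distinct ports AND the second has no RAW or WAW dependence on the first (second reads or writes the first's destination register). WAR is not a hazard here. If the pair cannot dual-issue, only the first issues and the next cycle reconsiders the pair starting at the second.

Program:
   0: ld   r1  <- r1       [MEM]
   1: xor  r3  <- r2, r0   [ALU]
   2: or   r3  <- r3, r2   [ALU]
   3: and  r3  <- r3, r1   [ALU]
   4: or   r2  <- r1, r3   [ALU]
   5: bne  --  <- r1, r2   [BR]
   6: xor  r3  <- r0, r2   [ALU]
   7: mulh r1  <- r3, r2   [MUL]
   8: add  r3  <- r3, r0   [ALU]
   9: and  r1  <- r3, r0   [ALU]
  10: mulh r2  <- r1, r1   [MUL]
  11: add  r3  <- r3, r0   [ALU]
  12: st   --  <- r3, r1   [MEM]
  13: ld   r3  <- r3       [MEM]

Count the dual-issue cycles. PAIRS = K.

PAIRS = 4

#0 head=0: ld;xor i0+i1 pair
#1 head=2: or i2 RAW+WAW r3
#2 head=3: and i3 RAW r3
#3 head=4: or i4 RAW r2
#4 head=5: bne;xor i5+i6 pair
#5 head=7: mulh;add i7+i8 pair
#6 head=9: and i9 RAW r1
#7 head=10: mulh;add i10+i11 pair
#8 head=12: st i12 no-port MEM/MEM
#9 head=13: ld i13 tail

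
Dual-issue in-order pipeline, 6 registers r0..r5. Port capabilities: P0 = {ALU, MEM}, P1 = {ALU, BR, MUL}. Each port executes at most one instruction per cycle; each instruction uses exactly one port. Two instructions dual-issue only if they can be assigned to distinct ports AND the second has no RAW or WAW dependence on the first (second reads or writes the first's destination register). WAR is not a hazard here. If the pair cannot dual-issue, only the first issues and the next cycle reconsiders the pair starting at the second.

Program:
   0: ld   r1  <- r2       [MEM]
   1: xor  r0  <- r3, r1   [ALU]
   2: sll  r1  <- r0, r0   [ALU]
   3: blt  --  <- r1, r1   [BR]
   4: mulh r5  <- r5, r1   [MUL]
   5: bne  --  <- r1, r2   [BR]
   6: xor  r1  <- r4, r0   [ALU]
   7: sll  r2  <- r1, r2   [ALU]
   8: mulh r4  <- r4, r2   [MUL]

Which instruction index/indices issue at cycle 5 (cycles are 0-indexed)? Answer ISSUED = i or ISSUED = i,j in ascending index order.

ISSUED = 5,6

c0: i0 ld  RAW r1
c1: i1 xor  RAW r0
c2: i2 sll  RAW r1
c3: i3 blt  no-port BR/MUL
c4: i4 mulh  no-port MUL/BR
c5: i5+i6 bne/xor  pair
c6: i7 sll  RAW r2
c7: i8 mulh  tail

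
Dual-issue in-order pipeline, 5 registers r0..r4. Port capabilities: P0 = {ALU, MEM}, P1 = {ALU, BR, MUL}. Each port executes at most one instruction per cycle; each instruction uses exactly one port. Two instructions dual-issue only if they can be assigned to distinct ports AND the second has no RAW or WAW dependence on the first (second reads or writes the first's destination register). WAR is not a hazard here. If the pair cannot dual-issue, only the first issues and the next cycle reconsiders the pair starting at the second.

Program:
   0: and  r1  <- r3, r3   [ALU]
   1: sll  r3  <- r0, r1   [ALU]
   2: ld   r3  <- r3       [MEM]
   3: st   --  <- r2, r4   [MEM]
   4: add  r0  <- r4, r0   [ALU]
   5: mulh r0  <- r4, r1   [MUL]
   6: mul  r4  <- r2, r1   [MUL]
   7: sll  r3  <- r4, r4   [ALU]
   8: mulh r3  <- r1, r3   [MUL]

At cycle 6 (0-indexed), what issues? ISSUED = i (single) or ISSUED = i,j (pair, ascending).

#0 head=0: and i0 RAW r1
#1 head=1: sll i1 RAW+WAW r3
#2 head=2: ld i2 no-port MEM/MEM
#3 head=3: st add i3+i4 pair
#4 head=5: mulh i5 no-port MUL/MUL
#5 head=6: mul i6 RAW r4
#6 head=7: sll i7 RAW+WAW r3
#7 head=8: mulh i8 tail

ISSUED = 7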